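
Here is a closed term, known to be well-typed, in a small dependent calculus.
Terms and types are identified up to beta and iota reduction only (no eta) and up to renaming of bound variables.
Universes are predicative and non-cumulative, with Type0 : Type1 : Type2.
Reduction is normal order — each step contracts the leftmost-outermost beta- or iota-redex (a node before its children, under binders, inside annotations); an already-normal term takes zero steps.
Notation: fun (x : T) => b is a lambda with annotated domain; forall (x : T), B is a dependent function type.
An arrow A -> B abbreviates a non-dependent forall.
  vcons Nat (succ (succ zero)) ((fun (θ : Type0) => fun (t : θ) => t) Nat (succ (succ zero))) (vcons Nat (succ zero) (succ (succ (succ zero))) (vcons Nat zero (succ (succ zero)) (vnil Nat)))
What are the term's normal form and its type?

reduced normal form:
  vcons Nat (succ (succ zero)) (succ (succ zero)) (vcons Nat (succ zero) (succ (succ (succ zero))) (vcons Nat zero (succ (succ zero)) (vnil Nat)))
the term's type:
  Vec Nat (succ (succ (succ zero)))
observation: 2 normal-order steps separate the term from its normal form.


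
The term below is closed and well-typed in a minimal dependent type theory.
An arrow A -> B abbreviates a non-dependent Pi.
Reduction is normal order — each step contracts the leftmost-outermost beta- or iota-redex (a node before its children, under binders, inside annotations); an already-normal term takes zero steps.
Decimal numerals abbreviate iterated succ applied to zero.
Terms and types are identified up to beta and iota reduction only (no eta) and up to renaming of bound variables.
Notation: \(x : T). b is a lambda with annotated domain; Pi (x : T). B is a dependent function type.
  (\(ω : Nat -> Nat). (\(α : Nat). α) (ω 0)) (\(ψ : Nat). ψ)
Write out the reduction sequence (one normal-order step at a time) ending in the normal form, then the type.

reduction (normal order):
  (\(ω : Nat -> Nat). (\(α : Nat). α) (ω 0)) (\(ψ : Nat). ψ)
  ~> (\(ω : Nat). ω) ((\(α : Nat). α) 0)
  ~> (\(ω : Nat). ω) 0
  ~> 0
inferred type:
  Nat


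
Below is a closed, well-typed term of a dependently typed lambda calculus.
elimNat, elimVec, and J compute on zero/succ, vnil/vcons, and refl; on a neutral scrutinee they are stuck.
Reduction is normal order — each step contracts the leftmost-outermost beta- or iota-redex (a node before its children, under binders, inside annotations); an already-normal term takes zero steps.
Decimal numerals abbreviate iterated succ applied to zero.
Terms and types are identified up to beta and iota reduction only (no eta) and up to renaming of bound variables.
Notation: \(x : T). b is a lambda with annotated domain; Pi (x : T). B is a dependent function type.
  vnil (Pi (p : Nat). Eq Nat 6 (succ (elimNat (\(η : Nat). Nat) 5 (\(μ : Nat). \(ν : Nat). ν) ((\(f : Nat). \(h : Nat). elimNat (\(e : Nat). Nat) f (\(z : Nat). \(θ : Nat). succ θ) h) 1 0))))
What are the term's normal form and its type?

resulting normal form:
  vnil (Pi (p : Nat). Eq Nat 6 6)
inferred type:
  Vec (Pi (p : Nat). Eq Nat 6 6) 0


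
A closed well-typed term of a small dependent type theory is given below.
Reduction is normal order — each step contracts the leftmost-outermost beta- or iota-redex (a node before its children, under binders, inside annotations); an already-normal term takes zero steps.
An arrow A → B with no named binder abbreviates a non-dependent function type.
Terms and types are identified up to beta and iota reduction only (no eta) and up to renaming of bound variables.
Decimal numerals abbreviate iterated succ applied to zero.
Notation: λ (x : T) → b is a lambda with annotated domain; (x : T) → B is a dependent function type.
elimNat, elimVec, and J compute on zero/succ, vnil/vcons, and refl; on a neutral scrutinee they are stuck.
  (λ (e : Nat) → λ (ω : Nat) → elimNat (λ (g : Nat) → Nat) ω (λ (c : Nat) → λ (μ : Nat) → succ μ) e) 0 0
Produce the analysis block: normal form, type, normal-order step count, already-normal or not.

resulting normal form:
  0
inferred type:
  Nat
normal-order step count: 3
already normal: no
first redex: a beta-redex


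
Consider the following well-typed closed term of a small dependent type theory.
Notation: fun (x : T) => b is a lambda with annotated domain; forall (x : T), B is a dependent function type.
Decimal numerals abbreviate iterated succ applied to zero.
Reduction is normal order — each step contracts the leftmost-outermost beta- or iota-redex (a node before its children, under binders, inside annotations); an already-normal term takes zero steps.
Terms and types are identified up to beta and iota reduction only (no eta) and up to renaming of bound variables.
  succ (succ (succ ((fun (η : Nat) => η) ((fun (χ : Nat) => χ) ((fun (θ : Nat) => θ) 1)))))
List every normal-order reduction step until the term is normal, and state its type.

normal-order reduction:
  succ (succ (succ ((fun (η : Nat) => η) ((fun (χ : Nat) => χ) ((fun (θ : Nat) => θ) 1)))))
  ~> succ (succ (succ ((fun (η : Nat) => η) ((fun (χ : Nat) => χ) 1))))
  ~> succ (succ (succ ((fun (η : Nat) => η) 1)))
  ~> 4
type:
  Nat


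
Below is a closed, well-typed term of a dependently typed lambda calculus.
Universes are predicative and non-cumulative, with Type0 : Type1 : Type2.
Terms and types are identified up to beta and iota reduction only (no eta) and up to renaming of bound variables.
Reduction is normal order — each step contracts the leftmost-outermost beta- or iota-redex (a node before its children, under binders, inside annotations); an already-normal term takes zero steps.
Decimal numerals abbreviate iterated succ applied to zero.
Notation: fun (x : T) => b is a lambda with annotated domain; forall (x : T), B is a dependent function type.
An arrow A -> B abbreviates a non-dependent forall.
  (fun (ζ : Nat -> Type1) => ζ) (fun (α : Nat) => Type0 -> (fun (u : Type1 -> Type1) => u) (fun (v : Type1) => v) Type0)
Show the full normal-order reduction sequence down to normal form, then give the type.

reduction (normal order):
  (fun (ζ : Nat -> Type1) => ζ) (fun (α : Nat) => Type0 -> (fun (u : Type1 -> Type1) => u) (fun (v : Type1) => v) Type0)
  ~> fun (ζ : Nat) => Type0 -> (fun (α : Type1 -> Type1) => α) (fun (u : Type1) => u) Type0
  ~> fun (ζ : Nat) => Type0 -> (fun (α : Type1) => α) Type0
  ~> fun (ζ : Nat) => Type0 -> Type0
type:
  Nat -> Type1


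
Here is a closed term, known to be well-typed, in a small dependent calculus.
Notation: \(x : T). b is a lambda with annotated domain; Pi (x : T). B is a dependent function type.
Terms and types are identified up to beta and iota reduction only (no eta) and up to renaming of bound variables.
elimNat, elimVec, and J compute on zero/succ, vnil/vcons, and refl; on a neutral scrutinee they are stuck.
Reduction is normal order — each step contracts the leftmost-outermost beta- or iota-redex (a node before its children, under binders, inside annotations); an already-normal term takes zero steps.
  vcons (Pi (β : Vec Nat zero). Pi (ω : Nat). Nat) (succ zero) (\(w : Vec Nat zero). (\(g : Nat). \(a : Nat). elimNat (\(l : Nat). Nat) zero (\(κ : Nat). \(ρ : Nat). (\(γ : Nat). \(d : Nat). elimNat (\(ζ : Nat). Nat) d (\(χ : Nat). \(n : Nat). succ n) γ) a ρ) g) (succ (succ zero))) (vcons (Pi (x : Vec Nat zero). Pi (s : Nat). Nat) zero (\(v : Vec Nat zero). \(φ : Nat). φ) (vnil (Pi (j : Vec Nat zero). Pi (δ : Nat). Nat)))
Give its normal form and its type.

normal form:
  vcons (Pi (β : Vec Nat zero). Pi (ω : Nat). Nat) (succ zero) (\(w : Vec Nat zero). \(g : Nat). elimNat (\(a : Nat). Nat) (elimNat (\(l : Nat). Nat) zero (\(κ : Nat). \(ρ : Nat). succ ρ) g) (\(γ : Nat). \(d : Nat). succ d) g) (vcons (Pi (ζ : Vec Nat zero). Pi (χ : Nat). Nat) zero (\(n : Vec Nat zero). \(x : Nat). x) (vnil (Pi (s : Vec Nat zero). Pi (v : Nat). Nat)))
inferred type:
  Vec (Pi (β : Vec Nat zero). Pi (ω : Nat). Nat) (succ (succ zero))
observation: contracting a beta-redex first, the term normalizes in 12 steps.


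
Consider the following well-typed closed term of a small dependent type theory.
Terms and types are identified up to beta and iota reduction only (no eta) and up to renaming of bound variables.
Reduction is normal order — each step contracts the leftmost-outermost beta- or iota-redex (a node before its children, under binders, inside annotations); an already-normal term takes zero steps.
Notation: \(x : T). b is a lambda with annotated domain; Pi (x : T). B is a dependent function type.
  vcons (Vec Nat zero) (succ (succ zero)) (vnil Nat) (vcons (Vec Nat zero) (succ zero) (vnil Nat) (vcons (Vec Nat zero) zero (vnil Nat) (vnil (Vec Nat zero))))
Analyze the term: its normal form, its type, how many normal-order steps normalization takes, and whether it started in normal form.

reduced normal form:
  vcons (Vec Nat zero) (succ (succ zero)) (vnil Nat) (vcons (Vec Nat zero) (succ zero) (vnil Nat) (vcons (Vec Nat zero) zero (vnil Nat) (vnil (Vec Nat zero))))
the term's type:
  Vec (Vec Nat zero) (succ (succ (succ zero)))
reduction steps (normal order): 0
already normal: yes


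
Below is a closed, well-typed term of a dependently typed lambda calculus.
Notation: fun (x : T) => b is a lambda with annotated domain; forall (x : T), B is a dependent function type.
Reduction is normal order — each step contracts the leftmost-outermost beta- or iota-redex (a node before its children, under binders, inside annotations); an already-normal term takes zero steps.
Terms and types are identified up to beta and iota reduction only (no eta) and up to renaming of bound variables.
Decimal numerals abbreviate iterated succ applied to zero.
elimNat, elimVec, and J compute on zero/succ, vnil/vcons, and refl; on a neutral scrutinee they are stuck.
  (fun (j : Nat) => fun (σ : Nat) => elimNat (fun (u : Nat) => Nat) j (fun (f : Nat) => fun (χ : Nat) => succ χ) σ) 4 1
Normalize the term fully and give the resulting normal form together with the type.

normal form:
  5
the term's type:
  Nat


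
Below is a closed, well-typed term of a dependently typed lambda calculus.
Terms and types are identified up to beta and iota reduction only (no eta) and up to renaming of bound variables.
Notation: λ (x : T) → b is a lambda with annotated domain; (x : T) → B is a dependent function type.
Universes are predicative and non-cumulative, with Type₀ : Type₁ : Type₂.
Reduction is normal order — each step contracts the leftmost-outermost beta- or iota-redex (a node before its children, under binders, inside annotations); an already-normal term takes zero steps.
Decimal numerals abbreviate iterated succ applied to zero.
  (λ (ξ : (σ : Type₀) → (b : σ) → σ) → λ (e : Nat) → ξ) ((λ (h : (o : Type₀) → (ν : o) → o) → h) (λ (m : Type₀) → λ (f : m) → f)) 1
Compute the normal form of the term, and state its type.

reduced normal form:
  λ (ξ : Type₀) → λ (σ : ξ) → σ
type:
  (ξ : Type₀) → (σ : ξ) → ξ
observation: 3 normal-order steps normalize the term, beginning with a beta-redex.


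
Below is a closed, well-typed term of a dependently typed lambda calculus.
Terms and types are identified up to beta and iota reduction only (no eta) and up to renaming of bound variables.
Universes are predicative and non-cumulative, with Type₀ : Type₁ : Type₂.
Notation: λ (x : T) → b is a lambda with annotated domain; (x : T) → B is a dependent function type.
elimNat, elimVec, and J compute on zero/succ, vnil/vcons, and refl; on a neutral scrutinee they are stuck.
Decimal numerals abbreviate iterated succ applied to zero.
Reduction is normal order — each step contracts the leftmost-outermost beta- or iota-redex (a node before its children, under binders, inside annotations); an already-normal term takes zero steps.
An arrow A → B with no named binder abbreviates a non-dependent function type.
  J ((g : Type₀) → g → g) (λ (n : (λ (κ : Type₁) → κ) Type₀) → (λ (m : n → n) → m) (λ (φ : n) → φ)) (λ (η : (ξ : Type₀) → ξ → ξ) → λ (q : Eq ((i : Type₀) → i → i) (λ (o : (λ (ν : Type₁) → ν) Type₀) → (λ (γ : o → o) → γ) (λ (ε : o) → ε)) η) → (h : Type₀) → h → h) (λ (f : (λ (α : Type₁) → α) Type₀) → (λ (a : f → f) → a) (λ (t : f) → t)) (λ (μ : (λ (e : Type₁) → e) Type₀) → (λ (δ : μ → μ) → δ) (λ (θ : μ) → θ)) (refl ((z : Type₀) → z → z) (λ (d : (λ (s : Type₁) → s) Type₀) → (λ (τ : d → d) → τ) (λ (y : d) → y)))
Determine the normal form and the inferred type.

normal form:
  λ (g : Type₀) → λ (n : g) → n
type:
  (g : Type₀) → g → g


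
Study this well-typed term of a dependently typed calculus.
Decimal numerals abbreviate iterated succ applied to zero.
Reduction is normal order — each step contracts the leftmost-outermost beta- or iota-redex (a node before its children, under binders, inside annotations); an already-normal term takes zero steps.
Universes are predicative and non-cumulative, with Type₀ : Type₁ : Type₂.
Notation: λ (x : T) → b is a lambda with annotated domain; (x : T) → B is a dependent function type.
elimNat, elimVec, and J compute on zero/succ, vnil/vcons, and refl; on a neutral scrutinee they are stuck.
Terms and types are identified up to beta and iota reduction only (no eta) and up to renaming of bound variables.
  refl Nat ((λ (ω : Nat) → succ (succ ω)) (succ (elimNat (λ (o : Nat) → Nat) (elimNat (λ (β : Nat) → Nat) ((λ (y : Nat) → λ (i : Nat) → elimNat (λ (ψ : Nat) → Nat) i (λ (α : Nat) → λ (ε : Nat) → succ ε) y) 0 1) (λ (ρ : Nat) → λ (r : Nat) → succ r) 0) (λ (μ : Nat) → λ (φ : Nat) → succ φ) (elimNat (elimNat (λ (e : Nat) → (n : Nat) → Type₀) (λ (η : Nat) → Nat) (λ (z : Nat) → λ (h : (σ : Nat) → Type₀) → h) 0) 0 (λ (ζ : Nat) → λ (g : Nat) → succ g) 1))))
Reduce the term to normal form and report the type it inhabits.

normal form:
  refl Nat 5
inferred type:
  Eq Nat 5 5
observation: the leftmost-outermost redex is a beta-redex, and normalization takes 13 steps.


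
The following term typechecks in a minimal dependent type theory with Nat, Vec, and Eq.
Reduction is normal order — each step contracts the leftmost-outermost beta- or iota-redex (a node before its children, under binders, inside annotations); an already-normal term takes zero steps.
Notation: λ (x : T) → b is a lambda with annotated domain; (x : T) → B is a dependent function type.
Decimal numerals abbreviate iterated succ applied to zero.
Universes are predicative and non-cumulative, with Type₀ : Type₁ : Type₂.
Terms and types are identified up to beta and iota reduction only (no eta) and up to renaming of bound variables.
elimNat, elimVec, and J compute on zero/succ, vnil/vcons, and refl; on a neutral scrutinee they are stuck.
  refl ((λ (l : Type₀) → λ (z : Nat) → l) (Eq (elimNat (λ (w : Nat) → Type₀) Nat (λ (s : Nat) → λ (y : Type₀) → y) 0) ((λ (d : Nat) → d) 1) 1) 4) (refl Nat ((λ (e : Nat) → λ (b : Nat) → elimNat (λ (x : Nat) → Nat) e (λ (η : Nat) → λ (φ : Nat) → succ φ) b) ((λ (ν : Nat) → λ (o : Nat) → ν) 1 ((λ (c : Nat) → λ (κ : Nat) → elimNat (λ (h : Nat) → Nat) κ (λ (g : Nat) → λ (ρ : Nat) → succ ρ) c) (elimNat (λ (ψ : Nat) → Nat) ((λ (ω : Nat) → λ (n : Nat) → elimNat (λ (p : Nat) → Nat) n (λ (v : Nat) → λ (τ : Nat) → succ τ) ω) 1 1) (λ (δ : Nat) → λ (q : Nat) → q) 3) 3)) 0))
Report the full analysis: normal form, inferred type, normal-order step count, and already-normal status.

resulting normal form:
  refl (Eq Nat 1 1) (refl Nat 1)
inferred type:
  Eq (Eq Nat 1 1) (refl Nat 1) (refl Nat 1)
reduction steps (normal order): 9
term was already normal: no
first redex: a beta-redex


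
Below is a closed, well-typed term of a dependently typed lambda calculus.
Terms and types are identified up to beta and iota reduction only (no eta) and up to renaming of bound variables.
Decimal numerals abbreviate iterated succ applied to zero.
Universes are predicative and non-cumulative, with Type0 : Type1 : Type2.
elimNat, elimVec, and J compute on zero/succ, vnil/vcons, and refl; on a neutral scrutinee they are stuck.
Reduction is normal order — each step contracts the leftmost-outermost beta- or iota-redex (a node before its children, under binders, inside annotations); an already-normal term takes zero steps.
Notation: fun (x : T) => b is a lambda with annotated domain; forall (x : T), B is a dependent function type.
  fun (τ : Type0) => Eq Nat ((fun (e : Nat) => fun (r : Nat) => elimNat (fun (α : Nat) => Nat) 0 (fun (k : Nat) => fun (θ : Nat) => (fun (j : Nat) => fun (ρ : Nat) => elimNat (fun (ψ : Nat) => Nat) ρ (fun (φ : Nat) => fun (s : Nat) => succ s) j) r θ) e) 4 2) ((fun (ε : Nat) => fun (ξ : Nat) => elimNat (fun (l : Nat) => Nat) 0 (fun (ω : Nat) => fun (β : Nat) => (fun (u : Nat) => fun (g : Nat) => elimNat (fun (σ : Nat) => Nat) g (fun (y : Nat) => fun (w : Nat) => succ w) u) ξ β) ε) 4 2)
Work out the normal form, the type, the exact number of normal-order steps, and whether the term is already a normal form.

reduced normal form:
  fun (τ : Type0) => Eq Nat 8 8
inferred type:
  forall (τ : Type0), Type0
reduction steps (normal order): 102
term was already normal: no
first contracted redex: a beta-redex


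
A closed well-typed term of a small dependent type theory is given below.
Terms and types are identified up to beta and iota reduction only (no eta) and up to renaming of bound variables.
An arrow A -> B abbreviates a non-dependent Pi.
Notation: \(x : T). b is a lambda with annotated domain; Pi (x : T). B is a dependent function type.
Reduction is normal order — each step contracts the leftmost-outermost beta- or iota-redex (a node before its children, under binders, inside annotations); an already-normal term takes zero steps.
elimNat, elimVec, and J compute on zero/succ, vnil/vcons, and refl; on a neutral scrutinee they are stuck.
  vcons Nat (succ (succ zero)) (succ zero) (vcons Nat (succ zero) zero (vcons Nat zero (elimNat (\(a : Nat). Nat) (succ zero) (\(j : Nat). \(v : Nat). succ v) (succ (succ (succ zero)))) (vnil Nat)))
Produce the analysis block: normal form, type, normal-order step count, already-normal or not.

resulting normal form:
  vcons Nat (succ (succ zero)) (succ zero) (vcons Nat (succ zero) zero (vcons Nat zero (succ (succ (succ (succ zero)))) (vnil Nat)))
type:
  Vec Nat (succ (succ (succ zero)))
normal-order step count: 10
already normal: no
first contracted redex: an elimNat iota-redex


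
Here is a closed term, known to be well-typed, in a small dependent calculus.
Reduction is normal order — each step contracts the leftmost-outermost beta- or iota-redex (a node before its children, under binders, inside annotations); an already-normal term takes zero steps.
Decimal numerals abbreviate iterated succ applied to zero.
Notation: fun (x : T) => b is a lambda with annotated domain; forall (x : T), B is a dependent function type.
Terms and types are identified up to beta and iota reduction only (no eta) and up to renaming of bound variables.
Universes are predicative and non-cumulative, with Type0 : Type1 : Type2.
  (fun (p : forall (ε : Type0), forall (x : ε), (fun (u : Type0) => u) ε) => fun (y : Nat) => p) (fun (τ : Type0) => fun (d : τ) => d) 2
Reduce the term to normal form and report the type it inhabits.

resulting normal form:
  fun (p : Type0) => fun (ε : p) => ε
the term's type:
  forall (p : Type0), forall (ε : p), p
observation: 2 normal-order steps normalize the term, beginning with a beta-redex.


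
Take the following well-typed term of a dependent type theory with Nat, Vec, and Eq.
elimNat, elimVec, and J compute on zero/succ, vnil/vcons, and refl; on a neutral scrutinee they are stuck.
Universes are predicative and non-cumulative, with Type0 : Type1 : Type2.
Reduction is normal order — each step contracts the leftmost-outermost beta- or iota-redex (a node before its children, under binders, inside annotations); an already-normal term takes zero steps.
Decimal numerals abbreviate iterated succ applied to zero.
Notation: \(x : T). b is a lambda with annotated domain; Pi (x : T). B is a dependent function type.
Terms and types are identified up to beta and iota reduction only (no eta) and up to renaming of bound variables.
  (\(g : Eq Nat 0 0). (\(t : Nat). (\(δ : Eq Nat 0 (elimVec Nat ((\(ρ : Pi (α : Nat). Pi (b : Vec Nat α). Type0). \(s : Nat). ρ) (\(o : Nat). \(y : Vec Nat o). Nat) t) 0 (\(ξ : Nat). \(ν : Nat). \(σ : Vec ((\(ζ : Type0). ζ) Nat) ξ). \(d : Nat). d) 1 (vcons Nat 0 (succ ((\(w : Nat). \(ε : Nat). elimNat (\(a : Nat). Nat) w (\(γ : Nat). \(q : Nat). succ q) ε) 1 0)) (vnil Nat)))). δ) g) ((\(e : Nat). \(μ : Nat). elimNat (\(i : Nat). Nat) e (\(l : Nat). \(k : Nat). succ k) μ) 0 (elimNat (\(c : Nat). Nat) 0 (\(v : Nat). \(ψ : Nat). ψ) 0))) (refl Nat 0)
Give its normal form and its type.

resulting normal form:
  refl Nat 0
type:
  Eq Nat 0 0
observation: 3 normal-order steps separate the term from its normal form.


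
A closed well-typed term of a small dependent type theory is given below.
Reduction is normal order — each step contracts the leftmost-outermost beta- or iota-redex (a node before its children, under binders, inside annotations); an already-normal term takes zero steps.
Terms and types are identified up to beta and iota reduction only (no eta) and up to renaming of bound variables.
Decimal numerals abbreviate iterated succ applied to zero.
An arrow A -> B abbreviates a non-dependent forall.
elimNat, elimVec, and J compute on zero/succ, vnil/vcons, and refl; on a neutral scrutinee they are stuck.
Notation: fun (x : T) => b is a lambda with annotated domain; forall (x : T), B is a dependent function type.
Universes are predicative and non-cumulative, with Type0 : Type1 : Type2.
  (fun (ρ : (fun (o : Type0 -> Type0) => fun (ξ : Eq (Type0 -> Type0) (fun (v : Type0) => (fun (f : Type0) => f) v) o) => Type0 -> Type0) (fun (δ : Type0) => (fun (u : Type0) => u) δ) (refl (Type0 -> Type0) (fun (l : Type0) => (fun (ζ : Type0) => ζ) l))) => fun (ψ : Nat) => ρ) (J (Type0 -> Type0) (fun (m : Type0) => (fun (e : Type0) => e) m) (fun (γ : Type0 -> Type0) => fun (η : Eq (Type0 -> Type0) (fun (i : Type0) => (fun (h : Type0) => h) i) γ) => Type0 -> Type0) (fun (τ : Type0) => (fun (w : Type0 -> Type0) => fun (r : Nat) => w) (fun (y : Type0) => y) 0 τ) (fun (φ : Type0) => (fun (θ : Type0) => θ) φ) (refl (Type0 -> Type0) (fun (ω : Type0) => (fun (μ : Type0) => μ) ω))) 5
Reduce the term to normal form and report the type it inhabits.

reduced normal form:
  fun (ρ : Type0) => ρ
type:
  Type0 -> Type0
observation: normalization takes exactly 6 steps under the normal-order strategy.


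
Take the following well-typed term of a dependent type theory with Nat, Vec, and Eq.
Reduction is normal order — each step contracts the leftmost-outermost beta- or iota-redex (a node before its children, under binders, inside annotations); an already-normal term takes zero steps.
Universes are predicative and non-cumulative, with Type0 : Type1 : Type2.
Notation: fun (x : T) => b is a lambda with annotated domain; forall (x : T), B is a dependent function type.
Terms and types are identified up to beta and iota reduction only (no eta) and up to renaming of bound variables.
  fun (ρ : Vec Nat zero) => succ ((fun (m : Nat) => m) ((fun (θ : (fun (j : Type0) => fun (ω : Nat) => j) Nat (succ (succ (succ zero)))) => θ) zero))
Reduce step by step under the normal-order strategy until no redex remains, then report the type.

normal-order reduction:
  fun (ρ : Vec Nat zero) => succ ((fun (m : Nat) => m) ((fun (θ : (fun (j : Type0) => fun (ω : Nat) => j) Nat (succ (succ (succ zero)))) => θ) zero))
  ~> fun (ρ : Vec Nat zero) => succ ((fun (m : (fun (θ : Type0) => fun (j : Nat) => θ) Nat (succ (succ (succ zero)))) => m) zero)
  ~> fun (ρ : Vec Nat zero) => succ zero
type:
  forall (ρ : Vec Nat zero), Nat


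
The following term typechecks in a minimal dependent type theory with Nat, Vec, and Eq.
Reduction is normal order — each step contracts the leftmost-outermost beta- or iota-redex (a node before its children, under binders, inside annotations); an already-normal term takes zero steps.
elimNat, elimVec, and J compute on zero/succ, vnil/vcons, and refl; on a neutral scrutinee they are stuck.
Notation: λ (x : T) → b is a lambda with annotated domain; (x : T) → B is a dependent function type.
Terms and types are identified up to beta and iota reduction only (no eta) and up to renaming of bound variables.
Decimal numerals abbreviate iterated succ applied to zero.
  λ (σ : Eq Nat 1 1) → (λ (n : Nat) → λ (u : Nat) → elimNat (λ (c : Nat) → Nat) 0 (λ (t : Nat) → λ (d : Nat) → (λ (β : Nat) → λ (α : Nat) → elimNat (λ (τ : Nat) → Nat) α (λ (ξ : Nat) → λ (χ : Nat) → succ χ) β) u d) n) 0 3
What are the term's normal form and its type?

normal form:
  λ (σ : Eq Nat 1 1) → 0
inferred type:
  (σ : Eq Nat 1 1) → Nat


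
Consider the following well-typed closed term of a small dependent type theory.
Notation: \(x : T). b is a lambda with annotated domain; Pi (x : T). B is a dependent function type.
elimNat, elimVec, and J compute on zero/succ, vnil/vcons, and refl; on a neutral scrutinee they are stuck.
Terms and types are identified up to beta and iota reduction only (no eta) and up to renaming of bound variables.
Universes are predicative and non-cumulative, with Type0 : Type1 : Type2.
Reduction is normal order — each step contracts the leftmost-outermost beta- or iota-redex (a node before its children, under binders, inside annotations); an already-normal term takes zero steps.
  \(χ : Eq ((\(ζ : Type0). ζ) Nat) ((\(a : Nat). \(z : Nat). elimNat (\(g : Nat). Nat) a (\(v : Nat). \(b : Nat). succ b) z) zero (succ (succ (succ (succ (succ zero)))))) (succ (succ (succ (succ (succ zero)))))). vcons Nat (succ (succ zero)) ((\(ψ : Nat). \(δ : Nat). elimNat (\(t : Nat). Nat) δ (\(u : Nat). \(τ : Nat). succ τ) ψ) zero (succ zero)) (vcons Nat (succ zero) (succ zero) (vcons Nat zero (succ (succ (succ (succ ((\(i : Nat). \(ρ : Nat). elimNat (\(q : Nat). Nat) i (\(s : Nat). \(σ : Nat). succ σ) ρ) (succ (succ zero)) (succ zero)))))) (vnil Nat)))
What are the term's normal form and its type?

resulting normal form:
  \(χ : Eq Nat (succ (succ (succ (succ (succ zero))))) (succ (succ (succ (succ (succ zero)))))). vcons Nat (succ (succ zero)) (succ zero) (vcons Nat (succ zero) (succ zero) (vcons Nat zero (succ (succ (succ (succ (succ (succ (succ zero))))))) (vnil Nat)))
type:
  Pi (χ : Eq Nat (succ (succ (succ (succ (succ zero))))) (succ (succ (succ (succ (succ zero)))))). Vec Nat (succ (succ (succ zero)))
observation: normalization takes exactly 28 steps under the normal-order strategy.


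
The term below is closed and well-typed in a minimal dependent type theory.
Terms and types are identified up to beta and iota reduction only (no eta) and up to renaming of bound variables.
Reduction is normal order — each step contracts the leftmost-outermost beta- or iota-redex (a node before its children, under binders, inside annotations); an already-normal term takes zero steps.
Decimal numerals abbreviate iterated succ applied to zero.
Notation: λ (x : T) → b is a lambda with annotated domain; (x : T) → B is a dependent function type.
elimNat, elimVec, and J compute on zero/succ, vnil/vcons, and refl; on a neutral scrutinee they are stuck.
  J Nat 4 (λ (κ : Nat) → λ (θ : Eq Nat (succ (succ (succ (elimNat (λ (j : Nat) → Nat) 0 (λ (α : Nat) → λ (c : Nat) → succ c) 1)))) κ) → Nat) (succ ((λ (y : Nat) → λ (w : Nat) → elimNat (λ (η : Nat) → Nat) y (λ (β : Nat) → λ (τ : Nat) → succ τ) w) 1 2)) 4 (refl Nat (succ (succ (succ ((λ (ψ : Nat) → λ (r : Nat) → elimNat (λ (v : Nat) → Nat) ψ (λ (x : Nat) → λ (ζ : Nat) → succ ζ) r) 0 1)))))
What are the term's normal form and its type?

resulting normal form:
  4
inferred type:
  Nat
observation: 10 normal-order steps separate the term from its normal form.


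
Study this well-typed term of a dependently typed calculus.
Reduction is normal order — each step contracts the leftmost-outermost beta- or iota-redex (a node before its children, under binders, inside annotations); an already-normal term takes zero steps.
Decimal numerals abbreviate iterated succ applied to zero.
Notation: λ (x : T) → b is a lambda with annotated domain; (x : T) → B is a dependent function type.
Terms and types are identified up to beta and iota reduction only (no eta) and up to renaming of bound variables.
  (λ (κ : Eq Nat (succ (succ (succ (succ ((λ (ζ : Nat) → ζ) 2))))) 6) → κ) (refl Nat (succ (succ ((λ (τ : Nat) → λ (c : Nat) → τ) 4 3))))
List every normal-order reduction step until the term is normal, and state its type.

normal-order reduction sequence:
  (λ (κ : Eq Nat (succ (succ (succ (succ ((λ (ζ : Nat) → ζ) 2))))) 6) → κ) (refl Nat (succ (succ ((λ (τ : Nat) → λ (c : Nat) → τ) 4 3))))
  ~> refl Nat (succ (succ ((λ (κ : Nat) → λ (ζ : Nat) → κ) 4 3)))
  ~> refl Nat (succ (succ ((λ (κ : Nat) → 4) 3)))
  ~> refl Nat 6
inferred type:
  Eq Nat 6 6


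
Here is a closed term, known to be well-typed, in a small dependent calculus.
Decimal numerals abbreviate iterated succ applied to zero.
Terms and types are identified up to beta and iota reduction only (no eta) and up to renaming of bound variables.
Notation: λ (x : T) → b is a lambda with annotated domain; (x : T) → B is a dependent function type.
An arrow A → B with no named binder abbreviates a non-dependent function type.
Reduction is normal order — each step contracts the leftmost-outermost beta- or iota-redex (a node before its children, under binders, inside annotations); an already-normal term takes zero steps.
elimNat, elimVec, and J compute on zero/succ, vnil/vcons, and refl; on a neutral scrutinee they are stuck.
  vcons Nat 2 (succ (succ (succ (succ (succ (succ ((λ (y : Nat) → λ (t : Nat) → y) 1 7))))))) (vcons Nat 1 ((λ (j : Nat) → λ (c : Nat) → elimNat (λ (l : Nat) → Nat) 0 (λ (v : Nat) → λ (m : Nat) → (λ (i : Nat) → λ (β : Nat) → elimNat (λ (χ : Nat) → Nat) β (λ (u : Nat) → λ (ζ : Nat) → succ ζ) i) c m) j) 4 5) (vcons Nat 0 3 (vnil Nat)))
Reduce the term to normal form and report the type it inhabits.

normal form:
  vcons Nat 2 7 (vcons Nat 1 20 (vcons Nat 0 3 (vnil Nat)))
type:
  Vec Nat 3
observation: the first redex contracted is a beta-redex; the normal form is reached in 89 normal-order steps.


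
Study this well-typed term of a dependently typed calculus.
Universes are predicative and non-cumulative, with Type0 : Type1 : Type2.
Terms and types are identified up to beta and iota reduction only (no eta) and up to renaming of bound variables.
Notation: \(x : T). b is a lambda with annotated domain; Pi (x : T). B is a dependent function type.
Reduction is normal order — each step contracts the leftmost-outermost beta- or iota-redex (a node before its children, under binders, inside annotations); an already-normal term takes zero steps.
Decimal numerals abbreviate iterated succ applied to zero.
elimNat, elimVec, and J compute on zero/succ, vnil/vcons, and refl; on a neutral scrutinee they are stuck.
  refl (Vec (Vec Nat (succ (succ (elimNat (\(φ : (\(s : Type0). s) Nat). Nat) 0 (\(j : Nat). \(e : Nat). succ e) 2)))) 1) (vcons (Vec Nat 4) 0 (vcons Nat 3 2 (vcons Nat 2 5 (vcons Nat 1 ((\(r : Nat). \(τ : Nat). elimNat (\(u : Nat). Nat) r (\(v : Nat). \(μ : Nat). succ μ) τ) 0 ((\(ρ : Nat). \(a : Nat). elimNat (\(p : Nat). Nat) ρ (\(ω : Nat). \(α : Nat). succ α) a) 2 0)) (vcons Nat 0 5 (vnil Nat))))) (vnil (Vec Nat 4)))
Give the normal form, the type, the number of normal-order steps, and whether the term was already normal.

reduced normal form:
  refl (Vec (Vec Nat 4) 1) (vcons (Vec Nat 4) 0 (vcons Nat 3 2 (vcons Nat 2 5 (vcons Nat 1 2 (vcons Nat 0 5 (vnil Nat))))) (vnil (Vec Nat 4)))
the term's type:
  Eq (Vec (Vec Nat 4) 1) (vcons (Vec Nat 4) 0 (vcons Nat 3 2 (vcons Nat 2 5 (vcons Nat 1 2 (vcons Nat 0 5 (vnil Nat))))) (vnil (Vec Nat 4))) (vcons (Vec Nat 4) 0 (vcons Nat 3 2 (vcons Nat 2 5 (vcons Nat 1 2 (vcons Nat 0 5 (vnil Nat))))) (vnil (Vec Nat 4)))
reduction steps (normal order): 19
started in normal form: no
first contracted redex: an elimNat iota-redex


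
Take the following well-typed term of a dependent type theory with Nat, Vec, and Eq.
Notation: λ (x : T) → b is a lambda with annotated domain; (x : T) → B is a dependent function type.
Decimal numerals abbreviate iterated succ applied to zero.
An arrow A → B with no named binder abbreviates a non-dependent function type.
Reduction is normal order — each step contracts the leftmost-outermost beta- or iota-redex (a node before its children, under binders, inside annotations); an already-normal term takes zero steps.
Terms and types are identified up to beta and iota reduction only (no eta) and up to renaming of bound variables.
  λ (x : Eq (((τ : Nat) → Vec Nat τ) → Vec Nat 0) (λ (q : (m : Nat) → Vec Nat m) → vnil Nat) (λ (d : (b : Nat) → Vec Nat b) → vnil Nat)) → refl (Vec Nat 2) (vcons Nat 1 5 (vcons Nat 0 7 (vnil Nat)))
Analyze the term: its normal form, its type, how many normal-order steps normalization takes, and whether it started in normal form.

normal form:
  λ (x : Eq (((τ : Nat) → Vec Nat τ) → Vec Nat 0) (λ (q : (m : Nat) → Vec Nat m) → vnil Nat) (λ (d : (b : Nat) → Vec Nat b) → vnil Nat)) → refl (Vec Nat 2) (vcons Nat 1 5 (vcons Nat 0 7 (vnil Nat)))
the term's type:
  Eq (((x : Nat) → Vec Nat x) → Vec Nat 0) (λ (τ : (q : Nat) → Vec Nat q) → vnil Nat) (λ (m : (d : Nat) → Vec Nat d) → vnil Nat) → Eq (Vec Nat 2) (vcons Nat 1 5 (vcons Nat 0 7 (vnil Nat))) (vcons Nat 1 5 (vcons Nat 0 7 (vnil Nat)))
reduction steps (normal order): 0
already normal: yes


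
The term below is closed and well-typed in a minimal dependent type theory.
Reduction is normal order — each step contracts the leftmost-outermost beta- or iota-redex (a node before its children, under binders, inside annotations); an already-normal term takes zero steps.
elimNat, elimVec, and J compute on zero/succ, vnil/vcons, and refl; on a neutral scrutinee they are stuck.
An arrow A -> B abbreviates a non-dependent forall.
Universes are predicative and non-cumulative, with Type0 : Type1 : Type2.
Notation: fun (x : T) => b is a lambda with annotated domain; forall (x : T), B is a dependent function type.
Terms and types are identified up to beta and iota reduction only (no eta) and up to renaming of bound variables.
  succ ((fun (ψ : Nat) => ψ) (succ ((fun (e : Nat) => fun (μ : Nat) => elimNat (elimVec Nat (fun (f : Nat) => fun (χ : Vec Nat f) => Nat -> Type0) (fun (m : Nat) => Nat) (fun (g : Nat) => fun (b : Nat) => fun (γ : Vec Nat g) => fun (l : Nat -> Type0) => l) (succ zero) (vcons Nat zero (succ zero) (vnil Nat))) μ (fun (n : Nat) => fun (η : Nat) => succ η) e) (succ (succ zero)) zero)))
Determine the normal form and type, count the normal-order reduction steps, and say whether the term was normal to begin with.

resulting normal form:
  succ (succ (succ (succ zero)))
type:
  Nat
reduction steps (normal order): 10
started in normal form: no
first redex: a beta-redex


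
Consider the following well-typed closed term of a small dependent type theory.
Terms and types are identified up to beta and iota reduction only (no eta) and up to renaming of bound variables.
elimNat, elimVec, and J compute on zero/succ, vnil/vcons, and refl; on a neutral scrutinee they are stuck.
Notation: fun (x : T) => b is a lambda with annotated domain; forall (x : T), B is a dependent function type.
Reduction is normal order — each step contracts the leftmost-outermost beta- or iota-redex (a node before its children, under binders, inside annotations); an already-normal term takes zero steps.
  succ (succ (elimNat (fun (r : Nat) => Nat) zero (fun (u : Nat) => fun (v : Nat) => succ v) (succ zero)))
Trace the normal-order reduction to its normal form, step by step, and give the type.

reduction (normal order):
  succ (succ (elimNat (fun (r : Nat) => Nat) zero (fun (u : Nat) => fun (v : Nat) => succ v) (succ zero)))
  ~> succ (succ ((fun (r : Nat) => fun (u : Nat) => succ u) zero (elimNat (fun (v : Nat) => Nat) zero (fun (o : Nat) => fun (a : Nat) => succ a) zero)))
  ~> succ (succ ((fun (r : Nat) => succ r) (elimNat (fun (u : Nat) => Nat) zero (fun (v : Nat) => fun (o : Nat) => succ o) zero)))
  ~> succ (succ (succ (elimNat (fun (r : Nat) => Nat) zero (fun (u : Nat) => fun (v : Nat) => succ v) zero)))
  ~> succ (succ (succ zero))
inferred type:
  Nat


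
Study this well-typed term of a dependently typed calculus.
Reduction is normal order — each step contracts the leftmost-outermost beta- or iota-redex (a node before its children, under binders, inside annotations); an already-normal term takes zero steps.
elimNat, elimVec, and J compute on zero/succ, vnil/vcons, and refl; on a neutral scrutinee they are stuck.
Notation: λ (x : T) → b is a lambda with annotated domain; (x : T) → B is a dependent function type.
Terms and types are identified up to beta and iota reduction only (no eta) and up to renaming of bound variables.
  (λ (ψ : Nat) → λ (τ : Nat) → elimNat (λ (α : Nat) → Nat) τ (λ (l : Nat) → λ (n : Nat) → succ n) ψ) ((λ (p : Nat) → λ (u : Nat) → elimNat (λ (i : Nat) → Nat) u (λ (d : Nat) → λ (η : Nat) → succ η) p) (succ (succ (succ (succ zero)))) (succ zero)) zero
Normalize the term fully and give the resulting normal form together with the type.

reduced normal form:
  succ (succ (succ (succ (succ zero))))
the term's type:
  Nat


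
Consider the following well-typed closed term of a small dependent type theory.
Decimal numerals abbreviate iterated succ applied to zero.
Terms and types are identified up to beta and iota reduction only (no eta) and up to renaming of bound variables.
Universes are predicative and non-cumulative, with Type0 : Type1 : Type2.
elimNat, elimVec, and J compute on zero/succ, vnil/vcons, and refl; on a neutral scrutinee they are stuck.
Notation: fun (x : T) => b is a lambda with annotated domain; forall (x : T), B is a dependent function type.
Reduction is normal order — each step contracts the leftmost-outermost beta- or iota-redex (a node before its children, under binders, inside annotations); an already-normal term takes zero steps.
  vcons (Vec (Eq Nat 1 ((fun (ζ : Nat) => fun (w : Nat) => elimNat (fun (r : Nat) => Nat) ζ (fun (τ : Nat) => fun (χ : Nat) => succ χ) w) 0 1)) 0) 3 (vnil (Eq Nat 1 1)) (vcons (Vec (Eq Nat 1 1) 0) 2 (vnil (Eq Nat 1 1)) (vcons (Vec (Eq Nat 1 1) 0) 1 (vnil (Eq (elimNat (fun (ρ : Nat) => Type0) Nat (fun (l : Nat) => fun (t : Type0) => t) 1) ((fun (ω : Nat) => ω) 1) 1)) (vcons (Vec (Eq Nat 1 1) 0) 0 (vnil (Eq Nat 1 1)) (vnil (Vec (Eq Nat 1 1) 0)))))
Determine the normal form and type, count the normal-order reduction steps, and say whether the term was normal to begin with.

resulting normal form:
  vcons (Vec (Eq Nat 1 1) 0) 3 (vnil (Eq Nat 1 1)) (vcons (Vec (Eq Nat 1 1) 0) 2 (vnil (Eq Nat 1 1)) (vcons (Vec (Eq Nat 1 1) 0) 1 (vnil (Eq Nat 1 1)) (vcons (Vec (Eq Nat 1 1) 0) 0 (vnil (Eq Nat 1 1)) (vnil (Vec (Eq Nat 1 1) 0)))))
inferred type:
  Vec (Vec (Eq Nat 1 1) 0) 4
normal-order step count: 11
started in normal form: no
first contracted redex: a beta-redex


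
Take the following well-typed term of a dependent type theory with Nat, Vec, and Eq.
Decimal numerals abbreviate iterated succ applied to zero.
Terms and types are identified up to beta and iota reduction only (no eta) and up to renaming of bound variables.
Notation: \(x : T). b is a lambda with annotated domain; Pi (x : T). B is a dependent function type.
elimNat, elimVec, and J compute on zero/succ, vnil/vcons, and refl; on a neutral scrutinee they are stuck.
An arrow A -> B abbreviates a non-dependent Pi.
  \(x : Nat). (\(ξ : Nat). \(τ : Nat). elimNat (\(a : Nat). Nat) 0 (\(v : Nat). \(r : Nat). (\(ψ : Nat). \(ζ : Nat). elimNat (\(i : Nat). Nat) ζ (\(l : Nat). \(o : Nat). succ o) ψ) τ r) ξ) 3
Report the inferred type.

the term's type:
  Nat -> Nat -> Nat
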